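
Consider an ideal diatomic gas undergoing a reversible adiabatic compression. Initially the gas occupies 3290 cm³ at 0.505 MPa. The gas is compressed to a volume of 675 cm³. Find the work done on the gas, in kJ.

W ≈ 3.67 kJ

γ = 7/5 for a diatomic ideal gas.
P₂ = P₁(V₁/V₂)^γ = 0.505×(3290/675)^(7/5) = 4.638 MPa.
For a reversible adiabat, W_by_gas = (P₁V₁ − P₂V₂)/(γ−1).
W_by = (505000×0.00329 − 4.638×10^6×0.000675) / (2/5) = -3673 J.
W_on_gas = −W_by = 3673 J.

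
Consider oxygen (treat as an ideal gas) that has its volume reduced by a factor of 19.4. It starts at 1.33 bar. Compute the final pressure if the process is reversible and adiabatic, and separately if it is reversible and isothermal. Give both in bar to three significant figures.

For a diatomic ideal gas γ = 7/5.
Isothermal: P₂ = P₁(V₁/V₂) = 1.33×19.4 = 25.8 bar.
Adiabatic: P₂ = P₁(V₁/V₂)^γ = 1.33×19.4^(7/5) = 84.48 bar.

adiabatic: 84.5 bar; isothermal: 25.8 bar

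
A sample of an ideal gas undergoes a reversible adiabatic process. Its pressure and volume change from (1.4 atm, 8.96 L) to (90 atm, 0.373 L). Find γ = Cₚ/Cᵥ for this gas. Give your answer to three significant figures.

PV^γ = const ⇒ γ = ln(P₂/P₁) / ln(V₁/V₂).
γ = ln(90/1.4) / ln(8.96/0.373) = 1.31.

γ ≈ 1.31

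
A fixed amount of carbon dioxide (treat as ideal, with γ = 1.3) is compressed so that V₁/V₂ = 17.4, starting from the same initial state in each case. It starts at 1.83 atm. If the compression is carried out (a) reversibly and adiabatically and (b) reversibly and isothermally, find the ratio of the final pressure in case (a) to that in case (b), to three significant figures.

Isothermal: P_b = P₁(V₁/V₂) = 1.83×17.4.
Adiabatic: P_a = P₁(V₁/V₂)^γ = 1.83×17.4^(1.3).
P_a/P_b = (V₁/V₂)^(γ−1) = 17.4^(0.3) = 2.356.

P_adiabatic / P_isothermal ≈ 2.36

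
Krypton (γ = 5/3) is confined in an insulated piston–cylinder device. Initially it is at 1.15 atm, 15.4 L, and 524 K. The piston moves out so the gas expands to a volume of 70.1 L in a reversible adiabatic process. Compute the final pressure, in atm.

P₂ ≈ 0.0920 atm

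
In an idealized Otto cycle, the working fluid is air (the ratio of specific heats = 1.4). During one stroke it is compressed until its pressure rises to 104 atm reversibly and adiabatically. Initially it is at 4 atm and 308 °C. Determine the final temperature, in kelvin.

Adiabatic: T₂/T₁ = (P₂/P₁)^((γ−1)/γ).
T₁ = 308 °C = 581.1 K.
T₂ = 581.1 × (104/4)^(0.286) = 1474 K.

T₂ ≈ 1470 K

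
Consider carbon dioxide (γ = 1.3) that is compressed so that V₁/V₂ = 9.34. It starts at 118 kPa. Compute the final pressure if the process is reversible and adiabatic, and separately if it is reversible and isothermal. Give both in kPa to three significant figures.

adiabatic: 2150 kPa; isothermal: 1100 kPa

Isothermal: P₂ = P₁(V₁/V₂) = 118×9.34 = 1102 kPa.
Adiabatic: P₂ = P₁(V₁/V₂)^γ = 118×9.34^(1.3) = 2154 kPa.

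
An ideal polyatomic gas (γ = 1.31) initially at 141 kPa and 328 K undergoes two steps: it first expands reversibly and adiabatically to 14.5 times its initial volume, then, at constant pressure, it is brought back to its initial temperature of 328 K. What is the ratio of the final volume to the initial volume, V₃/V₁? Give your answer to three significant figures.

V₃/V₁ ≈ 33.2

Adiabatic step: V₂/V₁ = 14.5; T₂ = T₁·(1/14.5)^(0.31) = 143.2 K.
Isobaric step: V₃/V₂ = T₃/T₂ = 328/143.2.
V₃/V₁ = (V₂/V₁)(V₃/V₂) = 14.5 × (328/143.2) = 33.22.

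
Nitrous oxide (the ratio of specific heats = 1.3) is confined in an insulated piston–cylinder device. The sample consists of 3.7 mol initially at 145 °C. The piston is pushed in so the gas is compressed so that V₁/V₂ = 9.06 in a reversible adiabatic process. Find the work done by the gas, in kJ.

W ≈ -40.2 kJ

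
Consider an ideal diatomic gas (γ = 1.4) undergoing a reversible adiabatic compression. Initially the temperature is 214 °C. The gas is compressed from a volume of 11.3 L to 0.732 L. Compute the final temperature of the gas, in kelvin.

Adiabatic: T₁V₁^(γ−1) = T₂V₂^(γ−1) ⇒ T₂ = T₁ (V₁/V₂)^(γ−1).
T₁ = 214 °C = 487.1 K.
T₂ = 487.1 × (11.3/0.732)^(0.4) = 1456 K.

T₂ ≈ 1460 K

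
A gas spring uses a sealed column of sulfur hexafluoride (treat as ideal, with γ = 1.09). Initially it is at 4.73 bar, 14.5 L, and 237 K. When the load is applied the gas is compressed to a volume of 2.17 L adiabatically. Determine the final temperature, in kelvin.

For a reversible adiabat TV^(γ−1) is constant, so T₂ = T₁ (V₁/V₂)^(γ−1).
T₂ = 237 × (14.5/2.17)^(0.09) = 281.2 K.

T₂ ≈ 281 K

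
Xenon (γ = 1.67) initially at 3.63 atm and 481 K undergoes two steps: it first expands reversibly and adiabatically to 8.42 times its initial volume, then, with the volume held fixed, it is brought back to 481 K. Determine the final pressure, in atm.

P₃ ≈ 0.431 atm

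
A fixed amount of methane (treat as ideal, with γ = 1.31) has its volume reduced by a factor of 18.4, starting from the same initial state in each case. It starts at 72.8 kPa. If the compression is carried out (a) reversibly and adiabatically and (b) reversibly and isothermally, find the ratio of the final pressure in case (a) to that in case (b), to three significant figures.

P_adiabatic / P_isothermal ≈ 2.47

Isothermal: P_b = P₁(V₁/V₂) = 72.8×18.4.
Adiabatic: P_a = P₁(V₁/V₂)^γ = 72.8×18.4^(1.31).
P_a/P_b = (V₁/V₂)^(γ−1) = 18.4^(0.31) = 2.467.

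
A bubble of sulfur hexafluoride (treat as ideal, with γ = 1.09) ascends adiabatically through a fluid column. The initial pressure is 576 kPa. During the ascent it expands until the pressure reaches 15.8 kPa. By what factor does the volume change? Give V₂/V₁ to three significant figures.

V₂/V₁ ≈ 27.1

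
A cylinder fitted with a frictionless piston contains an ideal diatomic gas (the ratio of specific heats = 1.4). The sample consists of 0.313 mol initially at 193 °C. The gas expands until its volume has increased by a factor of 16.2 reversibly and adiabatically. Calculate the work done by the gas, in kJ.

Adiabatic: T₁V₁^(γ−1) = T₂V₂^(γ−1) ⇒ T₂ = T₁ (V₁/V₂)^(γ−1).
T₁ = 193 °C = 466.1 K.
T₂ = 466.1 × (1/16.2)^(0.4) = 153 K.
Q = 0, so ΔU = W_on_gas = nCᵥΔT with Cᵥ = R/(γ−1) = 20.79 J/(mol·K).
ΔU = 0.313 × 20.79 × (153 − 466.1) = -2037 J.
Work done by the gas = −ΔU = 2037 J.

W ≈ 2.04 kJ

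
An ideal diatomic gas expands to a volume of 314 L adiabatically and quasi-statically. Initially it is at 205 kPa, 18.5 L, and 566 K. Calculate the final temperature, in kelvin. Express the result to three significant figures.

T₂ ≈ 182 K

Adiabatic: T₁V₁^(γ−1) = T₂V₂^(γ−1) ⇒ T₂ = T₁ (V₁/V₂)^(γ−1).
γ = 7/5 for a diatomic ideal gas.
T₂ = 566 × (18.5/314)^(2/5) = 182.4 K.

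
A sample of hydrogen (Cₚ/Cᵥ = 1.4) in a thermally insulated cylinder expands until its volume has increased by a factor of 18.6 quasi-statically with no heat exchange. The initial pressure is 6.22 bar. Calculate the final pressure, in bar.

P₂ ≈ 0.104 bar

Adiabatic: P₁V₁^γ = P₂V₂^γ ⇒ P₂ = P₁ (V₁/V₂)^γ.
P₂ = 6.22 × (1/18.6)^(1.4) = 0.1039 bar.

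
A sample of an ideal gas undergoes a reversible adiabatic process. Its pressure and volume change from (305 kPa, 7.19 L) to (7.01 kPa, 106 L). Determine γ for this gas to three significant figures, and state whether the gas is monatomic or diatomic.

γ ≈ 1.40; diatomic

PV^γ = const ⇒ γ = ln(P₂/P₁) / ln(V₁/V₂).
γ = ln(7.01/305) / ln(7.19/106) = 1.402.
γ ≈ 1.40 is close to 7/5, so the gas is diatomic.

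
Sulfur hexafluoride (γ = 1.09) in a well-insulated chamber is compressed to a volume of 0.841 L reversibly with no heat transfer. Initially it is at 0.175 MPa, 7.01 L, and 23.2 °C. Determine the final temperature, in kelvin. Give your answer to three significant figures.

For a reversible adiabat TV^(γ−1) is constant, so T₂ = T₁ (V₁/V₂)^(γ−1).
T₁ = 23.2 °C = 296.3 K.
T₂ = 296.3 × (7.01/0.841)^(0.09) = 358.7 K.

T₂ ≈ 359 K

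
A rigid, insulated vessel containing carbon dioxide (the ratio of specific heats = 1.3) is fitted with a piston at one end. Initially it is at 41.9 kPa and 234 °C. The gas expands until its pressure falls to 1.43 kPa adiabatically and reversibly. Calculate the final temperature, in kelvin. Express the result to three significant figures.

T₂ ≈ 233 K

Adiabatic: T₂/T₁ = (P₂/P₁)^((γ−1)/γ).
T₁ = 234 °C = 507.1 K.
T₂ = 507.1 × (1.43/41.9)^(0.231) = 232.6 K.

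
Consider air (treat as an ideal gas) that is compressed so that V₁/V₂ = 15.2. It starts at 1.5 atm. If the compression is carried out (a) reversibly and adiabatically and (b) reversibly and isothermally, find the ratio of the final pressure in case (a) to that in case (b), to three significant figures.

For a diatomic ideal gas γ = 7/5.
Isothermal: P_b = P₁(V₁/V₂) = 1.5×15.2.
Adiabatic: P_a = P₁(V₁/V₂)^γ = 1.5×15.2^(7/5).
P_a/P_b = (V₁/V₂)^(γ−1) = 15.2^(2/5) = 2.97.

P_adiabatic / P_isothermal ≈ 2.97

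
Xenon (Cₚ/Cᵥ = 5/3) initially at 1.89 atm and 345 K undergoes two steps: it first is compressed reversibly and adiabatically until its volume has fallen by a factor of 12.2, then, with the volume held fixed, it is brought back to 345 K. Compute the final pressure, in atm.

P₃ ≈ 23.1 atm

Adiabatic step (PV^γ = const): P₂ = 1.89×12.2^(5/3) = 122.2 atm; T₂ = 345×12.2^(2/3) = 1828 K.
Isochoric: P₃ = P₂(T₃/T₂) = 122.2 × (345/1828) = 23.06 atm.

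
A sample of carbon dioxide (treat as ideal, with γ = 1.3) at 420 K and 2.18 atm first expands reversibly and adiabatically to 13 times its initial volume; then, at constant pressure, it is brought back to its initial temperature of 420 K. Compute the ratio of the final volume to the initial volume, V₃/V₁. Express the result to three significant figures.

Adiabatic step: V₂/V₁ = 13; T₂ = T₁·(1/13)^(0.3) = 194.6 K.
Isobaric step: V₃/V₂ = T₃/T₂ = 420/194.6.
V₃/V₁ = (V₂/V₁)(V₃/V₂) = 13 × (420/194.6) = 28.06.

V₃/V₁ ≈ 28.1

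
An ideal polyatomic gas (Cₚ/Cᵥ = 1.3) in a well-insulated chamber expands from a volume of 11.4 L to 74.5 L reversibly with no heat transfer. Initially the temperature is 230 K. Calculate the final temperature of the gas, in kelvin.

Adiabatic: T₁V₁^(γ−1) = T₂V₂^(γ−1) ⇒ T₂ = T₁ (V₁/V₂)^(γ−1).
T₂ = 230 × (11.4/74.5)^(0.3) = 131 K.

T₂ ≈ 131 K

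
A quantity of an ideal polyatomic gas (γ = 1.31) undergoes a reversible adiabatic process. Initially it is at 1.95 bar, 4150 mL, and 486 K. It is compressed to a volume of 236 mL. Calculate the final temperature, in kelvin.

T₂ ≈ 1180 K

For a reversible adiabat TV^(γ−1) is constant, so T₂ = T₁ (V₁/V₂)^(γ−1).
T₂ = 486 × (4150/236)^(0.31) = 1182 K.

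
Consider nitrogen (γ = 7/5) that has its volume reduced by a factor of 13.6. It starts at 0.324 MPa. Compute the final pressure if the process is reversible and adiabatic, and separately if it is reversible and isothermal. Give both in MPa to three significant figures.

adiabatic: 12.5 MPa; isothermal: 4.41 MPa

Isothermal: P₂ = P₁(V₁/V₂) = 0.324×13.6 = 4.406 MPa.
Adiabatic: P₂ = P₁(V₁/V₂)^γ = 0.324×13.6^(7/5) = 12.52 MPa.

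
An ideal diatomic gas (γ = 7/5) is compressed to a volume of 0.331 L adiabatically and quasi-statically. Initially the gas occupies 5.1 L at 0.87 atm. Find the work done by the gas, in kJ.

P₂ = P₁(V₁/V₂)^γ = 0.87×(5.1/0.331)^(7/5) = 40.03 atm.
For a reversible adiabat, W_by_gas = (P₁V₁ − P₂V₂)/(γ−1).
W_by = (88150×0.0051 − 4.056×10^6×0.000331) / (2/5) = -2232 J.

W ≈ -2.23 kJ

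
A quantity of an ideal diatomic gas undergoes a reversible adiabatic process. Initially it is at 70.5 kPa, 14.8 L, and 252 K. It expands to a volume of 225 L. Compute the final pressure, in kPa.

Since PV^γ is constant along a reversible adiabat, P₂ = P₁ (V₁/V₂)^γ.
γ = 7/5 for a diatomic ideal gas.
P₂ = 70.5 × (14.8/225)^(7/5) = 1.561 kPa.

P₂ ≈ 1.56 kPa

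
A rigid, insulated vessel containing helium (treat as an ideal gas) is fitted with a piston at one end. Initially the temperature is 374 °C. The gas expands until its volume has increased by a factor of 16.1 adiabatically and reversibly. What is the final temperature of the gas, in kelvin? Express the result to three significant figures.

T₂ ≈ 101 K

Adiabatic: T₁V₁^(γ−1) = T₂V₂^(γ−1) ⇒ T₂ = T₁ (V₁/V₂)^(γ−1).
For a monatomic ideal gas γ = 5/3, so γ−1 = 2/3.
T₁ = 374 °C = 647.1 K.
T₂ = 647.1 × (1/16.1)^(2/3) = 101.5 K.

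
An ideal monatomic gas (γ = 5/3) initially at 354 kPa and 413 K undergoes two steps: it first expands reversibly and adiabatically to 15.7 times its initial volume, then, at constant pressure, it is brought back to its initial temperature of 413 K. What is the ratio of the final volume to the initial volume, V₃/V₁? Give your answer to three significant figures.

Adiabatic step: V₂/V₁ = 15.7; T₂ = T₁·(1/15.7)^(2/3) = 65.87 K.
Isobaric step: V₃/V₂ = T₃/T₂ = 413/65.87.
V₃/V₁ = (V₂/V₁)(V₃/V₂) = 15.7 × (413/65.87) = 98.44.

V₃/V₁ ≈ 98.4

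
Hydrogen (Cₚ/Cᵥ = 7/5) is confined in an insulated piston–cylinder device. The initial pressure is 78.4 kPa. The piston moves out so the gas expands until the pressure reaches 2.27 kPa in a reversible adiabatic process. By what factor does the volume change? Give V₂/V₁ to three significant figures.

V₂/V₁ ≈ 12.6

From PV^γ = const, V₂/V₁ = (P₁/P₂)^(1/γ).
V₂/V₁ = (78.4/2.27)^(5/7) = 12.55.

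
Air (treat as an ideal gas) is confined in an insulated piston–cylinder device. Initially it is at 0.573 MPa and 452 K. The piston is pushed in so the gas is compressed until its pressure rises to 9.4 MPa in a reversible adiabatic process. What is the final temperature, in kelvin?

Adiabatic: T₂/T₁ = (P₂/P₁)^((γ−1)/γ).
For a diatomic ideal gas γ = 7/5, so (γ−1)/γ = 2/7.
T₂ = 452 × (9.4/0.573)^(2/7) = 1005 K.

T₂ ≈ 1010 K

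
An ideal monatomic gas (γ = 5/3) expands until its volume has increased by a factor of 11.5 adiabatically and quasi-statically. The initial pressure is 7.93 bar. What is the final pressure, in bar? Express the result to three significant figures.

P₂ ≈ 0.135 bar

Adiabatic: P₁V₁^γ = P₂V₂^γ ⇒ P₂ = P₁ (V₁/V₂)^γ.
P₂ = 7.93 × (1/11.5)^(5/3) = 0.1353 bar.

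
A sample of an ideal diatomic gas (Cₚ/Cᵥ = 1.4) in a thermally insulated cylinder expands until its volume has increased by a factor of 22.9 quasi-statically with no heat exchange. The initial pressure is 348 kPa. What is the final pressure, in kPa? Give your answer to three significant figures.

Since PV^γ is constant along a reversible adiabat, P₂ = P₁ (V₁/V₂)^γ.
P₂ = 348 × (1/22.9)^(1.4) = 4.343 kPa.

P₂ ≈ 4.34 kPa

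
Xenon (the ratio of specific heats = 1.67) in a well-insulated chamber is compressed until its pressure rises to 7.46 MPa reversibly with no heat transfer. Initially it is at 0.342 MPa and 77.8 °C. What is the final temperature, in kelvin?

T₂ ≈ 1210 K

Adiabatic: T₂/T₁ = (P₂/P₁)^((γ−1)/γ).
T₁ = 77.8 °C = 350.9 K.
T₂ = 350.9 × (7.46/0.342)^(0.401) = 1209 K.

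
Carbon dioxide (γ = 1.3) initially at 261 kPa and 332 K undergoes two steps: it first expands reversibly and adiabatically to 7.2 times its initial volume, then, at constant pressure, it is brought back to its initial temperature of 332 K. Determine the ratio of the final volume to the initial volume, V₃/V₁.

V₃/V₁ ≈ 13.0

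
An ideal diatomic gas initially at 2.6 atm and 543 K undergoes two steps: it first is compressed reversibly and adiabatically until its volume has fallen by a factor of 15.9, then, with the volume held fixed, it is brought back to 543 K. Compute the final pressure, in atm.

For a diatomic ideal gas γ = 7/5.
Adiabatic step (PV^γ = const): P₂ = 2.6×15.9^(7/5) = 125 atm; T₂ = 543×15.9^(2/5) = 1642 K.
Isochoric: P₃ = P₂(T₃/T₂) = 125 × (543/1642) = 41.34 atm.

P₃ ≈ 41.3 atm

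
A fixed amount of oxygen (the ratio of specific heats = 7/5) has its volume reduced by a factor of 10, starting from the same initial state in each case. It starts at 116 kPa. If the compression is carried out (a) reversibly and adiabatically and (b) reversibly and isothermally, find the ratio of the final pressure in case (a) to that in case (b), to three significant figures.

P_adiabatic / P_isothermal ≈ 2.51

Isothermal: P_b = P₁(V₁/V₂) = 116×10.
Adiabatic: P_a = P₁(V₁/V₂)^γ = 116×10^(7/5).
P_a/P_b = (V₁/V₂)^(γ−1) = 10^(2/5) = 2.512.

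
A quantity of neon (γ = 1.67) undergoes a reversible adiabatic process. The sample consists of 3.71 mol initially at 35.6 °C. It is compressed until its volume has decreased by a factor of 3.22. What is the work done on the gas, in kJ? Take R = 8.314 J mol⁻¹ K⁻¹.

W ≈ 16.9 kJ

Adiabatic: T₁V₁^(γ−1) = T₂V₂^(γ−1) ⇒ T₂ = T₁ (V₁/V₂)^(γ−1).
T₁ = 35.6 °C = 308.8 K.
T₂ = 308.8 × 3.22^(0.67) = 675.9 K.
Q = 0, so ΔU = W_on_gas = nCᵥΔT with Cᵥ = R/(γ−1) = 12.41 J/(mol·K).
ΔU = 3.71 × 12.41 × (675.9 − 308.8) = 16900 J.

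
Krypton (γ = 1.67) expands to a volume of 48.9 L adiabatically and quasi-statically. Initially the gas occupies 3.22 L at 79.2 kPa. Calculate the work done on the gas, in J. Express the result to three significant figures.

P₂ = P₁(V₁/V₂)^γ = 79.2×(3.22/48.9)^(1.67) = 0.8427 kPa.
For a reversible adiabat, W_by_gas = (P₁V₁ − P₂V₂)/(γ−1).
W_by = (79200×0.00322 − 842.7×0.0489) / (0.67) = 319.1 J.
W_on_gas = −W_by = -319.1 J.

W ≈ -319 J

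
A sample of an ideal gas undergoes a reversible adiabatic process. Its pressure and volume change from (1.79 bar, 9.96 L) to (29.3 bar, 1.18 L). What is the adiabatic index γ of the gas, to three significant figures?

γ ≈ 1.31

PV^γ = const ⇒ γ = ln(P₂/P₁) / ln(V₁/V₂).
γ = ln(29.3/1.79) / ln(9.96/1.18) = 1.31.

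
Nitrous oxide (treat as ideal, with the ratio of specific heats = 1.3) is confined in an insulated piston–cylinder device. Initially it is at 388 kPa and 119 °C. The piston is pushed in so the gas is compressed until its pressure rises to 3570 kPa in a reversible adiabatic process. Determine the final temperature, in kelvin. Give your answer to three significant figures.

T₂ ≈ 654 K

Along an adiabat T P^((1−γ)/γ) is constant, so T₂ = T₁ (P₂/P₁)^((γ−1)/γ).
T₁ = 119 °C = 392.1 K.
T₂ = 392.1 × (3570/388)^(0.231) = 654.4 K.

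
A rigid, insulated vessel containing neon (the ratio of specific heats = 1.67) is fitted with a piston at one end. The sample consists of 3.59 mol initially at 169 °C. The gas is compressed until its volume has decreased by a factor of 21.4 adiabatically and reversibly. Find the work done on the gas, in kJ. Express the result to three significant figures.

Adiabatic: T₁V₁^(γ−1) = T₂V₂^(γ−1) ⇒ T₂ = T₁ (V₁/V₂)^(γ−1).
T₁ = 169 °C = 442.1 K.
T₂ = 442.1 × 21.4^(0.67) = 3443 K.
Q = 0, so ΔU = W_on_gas = nCᵥΔT with Cᵥ = R/(γ−1) = 12.41 J/(mol·K).
ΔU = 3.59 × 12.41 × (3443 − 442.1) = 133700 J.

W ≈ 134 kJ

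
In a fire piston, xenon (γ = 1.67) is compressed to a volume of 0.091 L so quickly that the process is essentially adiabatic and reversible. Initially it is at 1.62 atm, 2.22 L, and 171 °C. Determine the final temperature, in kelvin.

Adiabatic: T₁V₁^(γ−1) = T₂V₂^(γ−1) ⇒ T₂ = T₁ (V₁/V₂)^(γ−1).
T₁ = 171 °C = 444.1 K.
T₂ = 444.1 × (2.22/0.091)^(0.67) = 3776 K.

T₂ ≈ 3780 K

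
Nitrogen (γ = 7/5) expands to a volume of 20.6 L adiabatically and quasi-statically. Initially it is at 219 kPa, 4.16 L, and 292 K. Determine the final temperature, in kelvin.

T₂ ≈ 154 K

Adiabatic: T₁V₁^(γ−1) = T₂V₂^(γ−1) ⇒ T₂ = T₁ (V₁/V₂)^(γ−1).
T₂ = 292 × (4.16/20.6)^(2/5) = 154 K.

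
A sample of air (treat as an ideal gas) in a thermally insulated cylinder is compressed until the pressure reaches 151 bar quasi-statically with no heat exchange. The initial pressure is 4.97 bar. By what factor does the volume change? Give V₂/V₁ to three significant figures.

From PV^γ = const, V₂/V₁ = (P₁/P₂)^(1/γ).
For a diatomic ideal gas γ = 7/5.
V₂/V₁ = (4.97/151)^(5/7) = 0.08729.

V₂/V₁ ≈ 0.0873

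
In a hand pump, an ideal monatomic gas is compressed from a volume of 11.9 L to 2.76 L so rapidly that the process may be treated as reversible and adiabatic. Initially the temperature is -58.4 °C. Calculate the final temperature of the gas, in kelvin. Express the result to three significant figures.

Adiabatic: T₁V₁^(γ−1) = T₂V₂^(γ−1) ⇒ T₂ = T₁ (V₁/V₂)^(γ−1).
For a monatomic ideal gas γ = 5/3, so γ−1 = 2/3.
T₁ = -58.4 °C = 214.7 K.
T₂ = 214.7 × (11.9/2.76)^(2/3) = 568.9 K.

T₂ ≈ 569 K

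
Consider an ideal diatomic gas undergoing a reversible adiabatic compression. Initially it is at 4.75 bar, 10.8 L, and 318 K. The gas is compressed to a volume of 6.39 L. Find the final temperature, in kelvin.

For a reversible adiabat TV^(γ−1) is constant, so T₂ = T₁ (V₁/V₂)^(γ−1).
γ = 7/5 for a diatomic ideal gas.
T₂ = 318 × (10.8/6.39)^(2/5) = 392.3 K.

T₂ ≈ 392 K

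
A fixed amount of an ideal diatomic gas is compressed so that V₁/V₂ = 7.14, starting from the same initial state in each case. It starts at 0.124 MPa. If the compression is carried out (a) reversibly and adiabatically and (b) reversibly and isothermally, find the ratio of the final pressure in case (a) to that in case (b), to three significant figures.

For a diatomic ideal gas γ = 7/5.
Isothermal: P_b = P₁(V₁/V₂) = 0.124×7.14.
Adiabatic: P_a = P₁(V₁/V₂)^γ = 0.124×7.14^(7/5).
P_a/P_b = (V₁/V₂)^(γ−1) = 7.14^(2/5) = 2.195.

P_adiabatic / P_isothermal ≈ 2.20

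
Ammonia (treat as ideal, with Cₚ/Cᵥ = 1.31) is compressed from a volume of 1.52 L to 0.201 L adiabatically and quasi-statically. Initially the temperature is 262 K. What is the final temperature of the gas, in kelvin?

T₂ ≈ 491 K

Adiabatic: T₁V₁^(γ−1) = T₂V₂^(γ−1) ⇒ T₂ = T₁ (V₁/V₂)^(γ−1).
T₂ = 262 × (1.52/0.201)^(0.31) = 490.5 K.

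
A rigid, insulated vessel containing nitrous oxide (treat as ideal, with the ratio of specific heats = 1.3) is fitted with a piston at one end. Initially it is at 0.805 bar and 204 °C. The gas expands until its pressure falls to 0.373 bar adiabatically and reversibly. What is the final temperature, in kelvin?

Along an adiabat T P^((1−γ)/γ) is constant, so T₂ = T₁ (P₂/P₁)^((γ−1)/γ).
T₁ = 204 °C = 477.1 K.
T₂ = 477.1 × (0.373/0.805)^(0.231) = 399.5 K.

T₂ ≈ 400 K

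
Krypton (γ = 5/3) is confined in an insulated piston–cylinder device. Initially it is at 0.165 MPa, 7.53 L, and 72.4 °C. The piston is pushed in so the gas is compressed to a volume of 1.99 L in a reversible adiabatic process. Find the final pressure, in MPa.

P₂ ≈ 1.52 MPa

Since PV^γ is constant along a reversible adiabat, P₂ = P₁ (V₁/V₂)^γ.
P₂ = 0.165 × (7.53/1.99)^(5/3) = 1.516 MPa.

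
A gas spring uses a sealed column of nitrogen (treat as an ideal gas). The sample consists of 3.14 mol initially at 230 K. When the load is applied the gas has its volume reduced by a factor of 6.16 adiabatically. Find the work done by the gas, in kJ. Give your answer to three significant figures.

W ≈ -16.1 kJ

Adiabatic: T₁V₁^(γ−1) = T₂V₂^(γ−1) ⇒ T₂ = T₁ (V₁/V₂)^(γ−1).
γ = 7/5 for a diatomic ideal gas, so γ−1 = 2/5.
T₂ = 230 × 6.16^(2/5) = 475.9 K.
Q = 0, so ΔU = W_on_gas = nCᵥΔT with Cᵥ = R/(γ−1) = 20.79 J/(mol·K).
ΔU = 3.14 × 20.79 × (475.9 − 230) = 16050 J.
Work done by the gas = −ΔU = -16050 J.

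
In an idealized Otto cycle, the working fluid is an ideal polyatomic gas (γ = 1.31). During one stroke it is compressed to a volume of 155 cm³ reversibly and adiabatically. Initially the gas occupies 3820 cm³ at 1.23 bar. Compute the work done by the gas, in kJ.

W ≈ -2.58 kJ

P₂ = P₁(V₁/V₂)^γ = 1.23×(3820/155)^(1.31) = 81.86 bar.
For a reversible adiabat, W_by_gas = (P₁V₁ − P₂V₂)/(γ−1).
W_by = (123000×0.00382 − 8.186×10^6×0.000155) / (0.31) = -2577 J.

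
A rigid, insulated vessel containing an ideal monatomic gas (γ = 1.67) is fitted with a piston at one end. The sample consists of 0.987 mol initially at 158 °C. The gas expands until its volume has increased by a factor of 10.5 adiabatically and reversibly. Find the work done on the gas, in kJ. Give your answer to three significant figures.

W ≈ -4.19 kJ

For a reversible adiabat TV^(γ−1) is constant, so T₂ = T₁ (V₁/V₂)^(γ−1).
T₁ = 158 °C = 431.1 K.
T₂ = 431.1 × (1/10.5)^(0.67) = 89.21 K.
Q = 0, so ΔU = W_on_gas = nCᵥΔT with Cᵥ = R/(γ−1) = 12.41 J/(mol·K).
ΔU = 0.987 × 12.41 × (89.21 − 431.1) = -4188 J.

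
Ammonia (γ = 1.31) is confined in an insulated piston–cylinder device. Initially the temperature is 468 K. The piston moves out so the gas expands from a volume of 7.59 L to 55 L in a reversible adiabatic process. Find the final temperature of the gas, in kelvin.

For a reversible adiabat TV^(γ−1) is constant, so T₂ = T₁ (V₁/V₂)^(γ−1).
T₂ = 468 × (7.59/55)^(0.31) = 253.3 K.

T₂ ≈ 253 K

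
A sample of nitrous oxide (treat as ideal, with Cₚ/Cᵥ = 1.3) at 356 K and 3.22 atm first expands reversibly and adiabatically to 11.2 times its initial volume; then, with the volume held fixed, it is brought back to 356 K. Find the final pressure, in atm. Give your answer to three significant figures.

P₃ ≈ 0.287 atm

Adiabatic step (PV^γ = const): P₂ = 3.22×(1/11.2)^(1.3) = 0.1393 atm; T₂ = 356×(1/11.2)^(0.3) = 172.5 K.
Isochoric: P₃ = P₂(T₃/T₂) = 0.1393 × (356/172.5) = 0.2875 atm.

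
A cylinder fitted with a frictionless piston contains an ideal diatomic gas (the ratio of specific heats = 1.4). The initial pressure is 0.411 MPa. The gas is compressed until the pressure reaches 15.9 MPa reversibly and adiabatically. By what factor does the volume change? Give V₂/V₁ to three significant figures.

From PV^γ = const, V₂/V₁ = (P₁/P₂)^(1/γ).
V₂/V₁ = (0.411/15.9)^(0.714) = 0.07346.

V₂/V₁ ≈ 0.0735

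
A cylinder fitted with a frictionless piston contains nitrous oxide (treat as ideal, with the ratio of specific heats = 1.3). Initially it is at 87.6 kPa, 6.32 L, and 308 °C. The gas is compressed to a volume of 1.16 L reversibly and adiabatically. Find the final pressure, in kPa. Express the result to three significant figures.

Since PV^γ is constant along a reversible adiabat, P₂ = P₁ (V₁/V₂)^γ.
P₂ = 87.6 × (6.32/1.16)^(1.3) = 793.7 kPa.

P₂ ≈ 794 kPa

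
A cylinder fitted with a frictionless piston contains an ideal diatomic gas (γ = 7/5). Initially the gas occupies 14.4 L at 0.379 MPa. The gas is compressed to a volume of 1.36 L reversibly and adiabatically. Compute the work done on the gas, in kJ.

W ≈ 21.4 kJ

P₂ = P₁(V₁/V₂)^γ = 0.379×(14.4/1.36)^(7/5) = 10.31 MPa.
For a reversible adiabat, W_by_gas = (P₁V₁ − P₂V₂)/(γ−1).
W_by = (379000×0.0144 − 1.031×10^7×0.00136) / (2/5) = -21420 J.
W_on_gas = −W_by = 21420 J.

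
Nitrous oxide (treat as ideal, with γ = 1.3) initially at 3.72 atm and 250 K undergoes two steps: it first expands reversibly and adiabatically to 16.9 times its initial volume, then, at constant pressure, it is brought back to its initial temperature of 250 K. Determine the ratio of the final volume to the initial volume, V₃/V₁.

V₃/V₁ ≈ 39.5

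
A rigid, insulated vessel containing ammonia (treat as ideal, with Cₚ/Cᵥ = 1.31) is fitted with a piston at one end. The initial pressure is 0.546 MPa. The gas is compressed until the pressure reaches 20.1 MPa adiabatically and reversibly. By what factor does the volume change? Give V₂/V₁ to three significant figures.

V₂/V₁ ≈ 0.0638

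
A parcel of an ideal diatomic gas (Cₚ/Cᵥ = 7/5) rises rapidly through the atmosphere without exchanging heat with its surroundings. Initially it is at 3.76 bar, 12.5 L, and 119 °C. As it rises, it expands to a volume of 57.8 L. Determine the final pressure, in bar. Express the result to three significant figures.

P₂ ≈ 0.441 bar

Adiabatic: P₁V₁^γ = P₂V₂^γ ⇒ P₂ = P₁ (V₁/V₂)^γ.
P₂ = 3.76 × (12.5/57.8)^(7/5) = 0.4407 bar.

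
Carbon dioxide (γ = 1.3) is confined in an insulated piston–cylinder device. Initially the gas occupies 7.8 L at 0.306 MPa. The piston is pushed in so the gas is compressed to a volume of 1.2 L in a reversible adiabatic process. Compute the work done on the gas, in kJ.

W ≈ 5.99 kJ

P₂ = P₁(V₁/V₂)^γ = 0.306×(7.8/1.2)^(1.3) = 3.487 MPa.
For a reversible adiabat, W_by_gas = (P₁V₁ − P₂V₂)/(γ−1).
W_by = (306000×0.0078 − 3.487×10^6×0.0012) / (0.3) = -5994 J.
W_on_gas = −W_by = 5994 J.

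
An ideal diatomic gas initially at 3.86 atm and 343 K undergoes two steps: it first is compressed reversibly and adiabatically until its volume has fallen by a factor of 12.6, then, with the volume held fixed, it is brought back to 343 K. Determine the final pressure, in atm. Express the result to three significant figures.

P₃ ≈ 48.6 atm

For a diatomic ideal gas γ = 7/5.
Adiabatic step (PV^γ = const): P₂ = 3.86×12.6^(7/5) = 134 atm; T₂ = 343×12.6^(2/5) = 945 K.
Isochoric: P₃ = P₂(T₃/T₂) = 134 × (343/945) = 48.64 atm.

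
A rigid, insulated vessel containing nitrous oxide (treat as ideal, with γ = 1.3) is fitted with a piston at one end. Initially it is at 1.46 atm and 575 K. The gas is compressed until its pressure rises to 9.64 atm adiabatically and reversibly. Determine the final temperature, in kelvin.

T₂ ≈ 889 K

Adiabatic: T₂/T₁ = (P₂/P₁)^((γ−1)/γ).
T₂ = 575 × (9.64/1.46)^(0.231) = 888.9 K.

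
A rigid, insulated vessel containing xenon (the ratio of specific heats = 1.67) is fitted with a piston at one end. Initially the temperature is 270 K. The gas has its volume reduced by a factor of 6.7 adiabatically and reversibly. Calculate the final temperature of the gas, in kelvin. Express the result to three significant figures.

T₂ ≈ 966 K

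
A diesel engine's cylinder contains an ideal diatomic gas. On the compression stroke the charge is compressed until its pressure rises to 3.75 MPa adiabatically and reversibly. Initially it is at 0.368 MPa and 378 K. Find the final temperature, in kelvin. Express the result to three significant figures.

T₂ ≈ 734 K

Adiabatic: T₂/T₁ = (P₂/P₁)^((γ−1)/γ).
For a diatomic ideal gas γ = 7/5, so (γ−1)/γ = 2/7.
T₂ = 378 × (3.75/0.368)^(2/7) = 733.7 K.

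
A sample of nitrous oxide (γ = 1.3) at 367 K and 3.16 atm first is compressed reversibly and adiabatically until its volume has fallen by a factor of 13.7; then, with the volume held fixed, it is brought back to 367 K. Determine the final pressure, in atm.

Adiabatic step (PV^γ = const): P₂ = 3.16×13.7^(1.3) = 94.93 atm; T₂ = 367×13.7^(0.3) = 804.8 K.
Isochoric: P₃ = P₂(T₃/T₂) = 94.93 × (367/804.8) = 43.29 atm.

P₃ ≈ 43.3 atm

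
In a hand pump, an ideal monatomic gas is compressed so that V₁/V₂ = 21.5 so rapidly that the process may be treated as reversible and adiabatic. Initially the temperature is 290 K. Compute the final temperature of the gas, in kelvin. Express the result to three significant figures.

T₂ ≈ 2240 K

For a reversible adiabat TV^(γ−1) is constant, so T₂ = T₁ (V₁/V₂)^(γ−1).
For a monatomic ideal gas γ = 5/3, so γ−1 = 2/3.
T₂ = 290 × 21.5^(2/3) = 2242 K.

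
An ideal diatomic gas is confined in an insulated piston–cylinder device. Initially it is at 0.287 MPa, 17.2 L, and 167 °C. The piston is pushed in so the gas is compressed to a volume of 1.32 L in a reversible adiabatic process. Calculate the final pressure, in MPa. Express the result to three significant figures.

Adiabatic: P₁V₁^γ = P₂V₂^γ ⇒ P₂ = P₁ (V₁/V₂)^γ.
γ = 7/5 for a diatomic ideal gas.
P₂ = 0.287 × (17.2/1.32)^(7/5) = 10.44 MPa.

P₂ ≈ 10.4 MPa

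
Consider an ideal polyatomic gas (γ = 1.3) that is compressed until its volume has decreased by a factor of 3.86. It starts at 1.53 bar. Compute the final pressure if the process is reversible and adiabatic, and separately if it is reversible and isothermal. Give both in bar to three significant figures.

Isothermal: P₂ = P₁(V₁/V₂) = 1.53×3.86 = 5.906 bar.
Adiabatic: P₂ = P₁(V₁/V₂)^γ = 1.53×3.86^(1.3) = 8.856 bar.

adiabatic: 8.86 bar; isothermal: 5.91 bar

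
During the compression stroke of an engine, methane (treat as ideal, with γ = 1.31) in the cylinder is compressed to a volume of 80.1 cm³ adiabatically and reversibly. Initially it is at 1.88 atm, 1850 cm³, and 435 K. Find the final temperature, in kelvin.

T₂ ≈ 1150 K

For a reversible adiabat TV^(γ−1) is constant, so T₂ = T₁ (V₁/V₂)^(γ−1).
T₂ = 435 × (1850/80.1)^(0.31) = 1151 K.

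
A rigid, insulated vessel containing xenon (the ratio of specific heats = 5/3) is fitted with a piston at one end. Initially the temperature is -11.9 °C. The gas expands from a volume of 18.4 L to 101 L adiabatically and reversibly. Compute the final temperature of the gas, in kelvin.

Adiabatic: T₁V₁^(γ−1) = T₂V₂^(γ−1) ⇒ T₂ = T₁ (V₁/V₂)^(γ−1).
T₁ = -11.9 °C = 261.2 K.
T₂ = 261.2 × (18.4/101)^(2/3) = 83.96 K.

T₂ ≈ 84.0 K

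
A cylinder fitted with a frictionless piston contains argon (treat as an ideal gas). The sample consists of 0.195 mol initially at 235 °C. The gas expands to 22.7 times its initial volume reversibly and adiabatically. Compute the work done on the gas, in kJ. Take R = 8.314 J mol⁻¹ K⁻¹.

W ≈ -1.08 kJ

For a reversible adiabat TV^(γ−1) is constant, so T₂ = T₁ (V₁/V₂)^(γ−1).
γ = 5/3 for a monatomic ideal gas, so γ−1 = 2/3.
T₁ = 235 °C = 508.1 K.
T₂ = 508.1 × (1/22.7)^(2/3) = 63.38 K.
Q = 0, so ΔU = W_on_gas = nCᵥΔT with Cᵥ = R/(γ−1) = 12.47 J/(mol·K).
ΔU = 0.195 × 12.47 × (63.38 − 508.1) = -1082 J.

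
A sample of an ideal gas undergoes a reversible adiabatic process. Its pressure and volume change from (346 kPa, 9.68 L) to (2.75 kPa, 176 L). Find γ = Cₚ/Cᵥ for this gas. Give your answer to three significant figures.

PV^γ = const ⇒ γ = ln(P₂/P₁) / ln(V₁/V₂).
γ = ln(2.75/346) / ln(9.68/176) = 1.667.

γ ≈ 1.67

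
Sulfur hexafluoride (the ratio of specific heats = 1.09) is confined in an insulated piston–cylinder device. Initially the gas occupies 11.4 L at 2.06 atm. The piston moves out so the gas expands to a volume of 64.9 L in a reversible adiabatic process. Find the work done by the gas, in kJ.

P₂ = P₁(V₁/V₂)^γ = 2.06×(11.4/64.9)^(1.09) = 0.3094 atm.
For a reversible adiabat, W_by_gas = (P₁V₁ − P₂V₂)/(γ−1).
W_by = (208700×0.0114 − 31350×0.0649) / (0.09) = 3831 J.

W ≈ 3.83 kJ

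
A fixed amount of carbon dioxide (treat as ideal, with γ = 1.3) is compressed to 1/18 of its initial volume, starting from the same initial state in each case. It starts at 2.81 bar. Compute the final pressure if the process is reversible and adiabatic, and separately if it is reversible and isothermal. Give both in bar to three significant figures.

adiabatic: 120 bar; isothermal: 50.6 bar

Isothermal: P₂ = P₁(V₁/V₂) = 2.81×18 = 50.58 bar.
Adiabatic: P₂ = P₁(V₁/V₂)^γ = 2.81×18^(1.3) = 120.4 bar.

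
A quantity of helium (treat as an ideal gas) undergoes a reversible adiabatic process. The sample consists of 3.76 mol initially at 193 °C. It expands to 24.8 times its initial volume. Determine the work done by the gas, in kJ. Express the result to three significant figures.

W ≈ 19.3 kJ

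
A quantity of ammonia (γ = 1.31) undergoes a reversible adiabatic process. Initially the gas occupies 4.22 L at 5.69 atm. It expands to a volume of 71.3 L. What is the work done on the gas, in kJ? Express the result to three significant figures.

P₂ = P₁(V₁/V₂)^γ = 5.69×(4.22/71.3)^(1.31) = 0.1402 atm.
For a reversible adiabat, W_by_gas = (P₁V₁ − P₂V₂)/(γ−1).
W_by = (576500×0.00422 − 14200×0.0713) / (0.31) = 4581 J.
W_on_gas = −W_by = -4581 J.

W ≈ -4.58 kJ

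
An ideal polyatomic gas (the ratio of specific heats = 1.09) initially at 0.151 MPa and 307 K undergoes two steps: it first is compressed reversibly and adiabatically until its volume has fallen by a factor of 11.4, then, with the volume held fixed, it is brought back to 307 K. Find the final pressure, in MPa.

Adiabatic step (PV^γ = const): P₂ = 0.151×11.4^(1.09) = 2.143 MPa; T₂ = 307×11.4^(0.09) = 382.2 K.
Isochoric: P₃ = P₂(T₃/T₂) = 2.143 × (307/382.2) = 1.721 MPa.

P₃ ≈ 1.72 MPa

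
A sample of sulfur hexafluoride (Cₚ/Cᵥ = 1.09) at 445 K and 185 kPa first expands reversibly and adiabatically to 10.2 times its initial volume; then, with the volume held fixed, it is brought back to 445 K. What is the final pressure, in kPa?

P₃ ≈ 18.1 kPa

Adiabatic step (PV^γ = const): P₂ = 185×(1/10.2)^(1.09) = 14.72 kPa; T₂ = 445×(1/10.2)^(0.09) = 361.1 K.
Isochoric: P₃ = P₂(T₃/T₂) = 14.72 × (445/361.1) = 18.14 kPa.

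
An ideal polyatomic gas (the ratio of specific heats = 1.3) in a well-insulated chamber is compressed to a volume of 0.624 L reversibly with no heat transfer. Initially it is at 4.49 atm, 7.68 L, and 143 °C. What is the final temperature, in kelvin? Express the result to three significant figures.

T₂ ≈ 884 K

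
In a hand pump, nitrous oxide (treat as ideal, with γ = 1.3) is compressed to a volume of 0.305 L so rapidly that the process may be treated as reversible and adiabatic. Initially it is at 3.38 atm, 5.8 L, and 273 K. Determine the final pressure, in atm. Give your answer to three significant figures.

P₂ ≈ 156 atm

Since PV^γ is constant along a reversible adiabat, P₂ = P₁ (V₁/V₂)^γ.
P₂ = 3.38 × (5.8/0.305)^(1.3) = 155.5 atm.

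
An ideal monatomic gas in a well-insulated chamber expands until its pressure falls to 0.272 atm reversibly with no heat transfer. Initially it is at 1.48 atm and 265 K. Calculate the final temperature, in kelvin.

T₂ ≈ 135 K

Along an adiabat T P^((1−γ)/γ) is constant, so T₂ = T₁ (P₂/P₁)^((γ−1)/γ).
For a monatomic ideal gas γ = 5/3, so (γ−1)/γ = 2/5.
T₂ = 265 × (0.272/1.48)^(2/5) = 134.6 K.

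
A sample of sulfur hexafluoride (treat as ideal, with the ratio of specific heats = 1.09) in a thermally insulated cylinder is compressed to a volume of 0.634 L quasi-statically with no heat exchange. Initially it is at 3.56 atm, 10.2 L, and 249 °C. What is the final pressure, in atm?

P₂ ≈ 73.5 atm

Since PV^γ is constant along a reversible adiabat, P₂ = P₁ (V₁/V₂)^γ.
P₂ = 3.56 × (10.2/0.634)^(1.09) = 73.54 atm.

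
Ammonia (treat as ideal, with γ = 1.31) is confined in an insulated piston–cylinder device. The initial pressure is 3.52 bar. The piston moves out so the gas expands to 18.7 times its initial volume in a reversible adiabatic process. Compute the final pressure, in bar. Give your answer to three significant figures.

Since PV^γ is constant along a reversible adiabat, P₂ = P₁ (V₁/V₂)^γ.
P₂ = 3.52 × (1/18.7)^(1.31) = 0.07593 bar.

P₂ ≈ 0.0759 bar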